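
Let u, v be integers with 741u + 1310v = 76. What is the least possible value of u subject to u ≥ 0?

gcd(1310, 741):
  1310 = 1*741 + 569
  741 = 1*569 + 172
  569 = 3*172 + 53
  172 = 3*53 + 13
  53 = 4*13 + 1
  13 = 13*1
so gcd(1310, 741) = 1.
1 divides 76, so solutions exist.
Back-substitute for Bézout coefficients:
  1 = 53 - 4*13
  ... = 741*(-99) + 1310*(56)
Scale by 76/1 = 76: (u₀, v₀) = (-7524, 4256).
General solution: u = -7524 + 1310t, v = 4256 - 741t for integer t.
u ≥ 0: smallest is -7524 mod 1310 = 336 (at t = 6), with v = -190.

336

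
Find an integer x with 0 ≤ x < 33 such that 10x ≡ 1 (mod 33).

10

gcd(33, 10) = 1  (33 = 3*10 + 3, 10 = 3*3 + 1, 3 = 3*1).
Back-substituting, 10*(10) + 33*(-3) = 1.
So 10*10 ≡ 1 (mod 33), and 10 mod 33 = 10.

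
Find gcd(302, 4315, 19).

1

gcd(4315, 302):
  4315 = 14×302 + 87
  302 = 3×87 + 41
  87 = 2×41 + 5
  41 = 8×5 + 1
  5 = 5×1
so gcd(4315, 302) = 1.
gcd(1, 19) = 1.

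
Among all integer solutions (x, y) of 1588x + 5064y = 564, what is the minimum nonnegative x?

gcd(5064, 1588) = 4  (5064 = 3·1588 + 300, 1588 = 5·300 + 88, 300 = 3·88 + 36, 88 = 2·36 + 16, 36 = 2·16 + 4, 16 = 4·4).
4 divides 564, so solutions exist.
Back-substituting, 1588·(-287) + 5064·(90) = 4.
Scale by 564/4 = 141: (x₀, y₀) = (-40467, 12690).
General solution: x = -40467 + 1266t, y = 12690 - 397t for integer t.
x ≥ 0: smallest is -40467 mod 1266 = 45 (at t = 32), with y = -14.

45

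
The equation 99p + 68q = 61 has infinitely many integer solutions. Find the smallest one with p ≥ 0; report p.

gcd(99, 68) = 1.
1 divides 61, so solutions exist.
By Bézout, 99×(11) + 68×(-16) = 1.
Scale by 61/1 = 61: (p₀, q₀) = (671, -976).
General solution: p = 671 + 68t, q = -976 - 99t for integer t.
p ≥ 0: smallest is 671 mod 68 = 59 (at t = -9), with q = -85.

59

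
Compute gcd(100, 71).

1

gcd(100, 71):
  100 = 1·71 + 29
  71 = 2·29 + 13
  29 = 2·13 + 3
  13 = 4·3 + 1
  3 = 3·1
so gcd(100, 71) = 1.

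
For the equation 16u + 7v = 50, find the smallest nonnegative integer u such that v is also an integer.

4

gcd(16, 7):
  16 = 2·7 + 2
  7 = 3·2 + 1
  2 = 2·1
so gcd(16, 7) = 1.
1 divides 50, so solutions exist.
Back-substitute for Bézout coefficients:
  1 = 7 - 3·2
  ... = 16·(-3) + 7·(7)
Scale by 50/1 = 50: (u₀, v₀) = (-150, 350).
General solution: u = -150 + 7t, v = 350 - 16t for integer t.
u ≥ 0: smallest is -150 mod 7 = 4 (at t = 22), with v = -2.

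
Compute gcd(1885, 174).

29

gcd(1885, 174):
  1885 = 10×174 + 145
  174 = 1×145 + 29
  145 = 5×29
so gcd(1885, 174) = 29.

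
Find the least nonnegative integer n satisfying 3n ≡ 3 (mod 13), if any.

1

gcd(13, 3):
  13 = 4·3 + 1
  3 = 3·1
so gcd(13, 3) = 1.
1 divides 3, so solutions exist.
Back-substitute for Bézout coefficients:
  1 = 13 - 4·3
  ... = 3·(-4) + 13·(1)
So 3·(-4) ≡ 1 (mod 13); multiply by 3: n ≡ -12 (mod 13).
Smallest nonnegative: n = -12 mod 13 = 1.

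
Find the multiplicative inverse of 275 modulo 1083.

701

gcd(1083, 275):
  1083 = 3·275 + 258
  275 = 1·258 + 17
  258 = 15·17 + 3
  17 = 5·3 + 2
  3 = 1·2 + 1
  2 = 2·1
so gcd(1083, 275) = 1.
Back-substitute for Bézout coefficients:
  1 = 3 - 1·2
  ... = 275·(-382) + 1083·(97)
So 275·-382 ≡ 1 (mod 1083), and -382 mod 1083 = 701.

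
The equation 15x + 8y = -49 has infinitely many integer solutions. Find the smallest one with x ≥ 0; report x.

gcd(15, 8) = 1.
1 divides -49, so solutions exist.
By Bézout, 15×(-1) + 8×(2) = 1.
Scale by -49/1 = -49: (x₀, y₀) = (49, -98).
General solution: x = 49 + 8t, y = -98 - 15t for integer t.
x ≥ 0: smallest is 49 mod 8 = 1 (at t = -6), with y = -8.

1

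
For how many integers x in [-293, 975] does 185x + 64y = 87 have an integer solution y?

gcd(185, 64) = 1  (185 = 2×64 + 57, 64 = 1×57 + 7, 57 = 8×7 + 1, 7 = 7×1).
Back-substituting, 185×(9) + 64×(-26) = 1.
Scale by 87: particular solution (783, -2262); reduce x mod 64: (15, -42).
General solution: x = 15 + 64t, y = -42 - 185t for integer t.
-293 ≤ 15 + 64t ≤ 975 gives t ∈ [-4, 15], which is 20 values.

20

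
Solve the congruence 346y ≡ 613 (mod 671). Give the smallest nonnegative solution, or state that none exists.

314

gcd(671, 346) = 1  (671 = 1*346 + 325, 346 = 1*325 + 21, 325 = 15*21 + 10, 21 = 2*10 + 1, 10 = 10*1).
1 divides 613, so solutions exist.
Back-substituting, 346*(64) + 671*(-33) = 1.
So 346*(64) ≡ 1 (mod 671); multiply by 613: y ≡ 39232 (mod 671).
Smallest nonnegative: y = 39232 mod 671 = 314.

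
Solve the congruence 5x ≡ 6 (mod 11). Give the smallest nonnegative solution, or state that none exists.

gcd(11, 5) = 1  (11 = 2×5 + 1, 5 = 5×1).
1 divides 6, so solutions exist.
Back-substituting, 5×(-2) + 11×(1) = 1.
So 5×(-2) ≡ 1 (mod 11); multiply by 6: x ≡ -12 (mod 11).
Smallest nonnegative: x = -12 mod 11 = 10.

10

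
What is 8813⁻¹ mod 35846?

32889

gcd(35846, 8813) = 1.
By Bézout, 8813·(-2957) + 35846·(727) = 1.
So 8813·-2957 ≡ 1 (mod 35846), and -2957 mod 35846 = 32889.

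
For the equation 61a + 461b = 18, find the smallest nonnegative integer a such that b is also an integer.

gcd(461, 61) = 1  (461 = 7×61 + 34, 61 = 1×34 + 27, 34 = 1×27 + 7, 27 = 3×7 + 6, 7 = 1×6 + 1, 6 = 6×1).
1 divides 18, so solutions exist.
Back-substituting, 61×(-68) + 461×(9) = 1.
Scale by 18/1 = 18: (a₀, b₀) = (-1224, 162).
General solution: a = -1224 + 461t, b = 162 - 61t for integer t.
a ≥ 0: smallest is -1224 mod 461 = 159 (at t = 3), with b = -21.

159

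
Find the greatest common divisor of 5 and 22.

1

gcd(22, 5):
  22 = 4*5 + 2
  5 = 2*2 + 1
  2 = 2*1
so gcd(22, 5) = 1.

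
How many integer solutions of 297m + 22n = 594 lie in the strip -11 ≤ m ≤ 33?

22

gcd(297, 22) = 11.
By Bézout, 297·(1) + 22·(-13) = 11.
Particular solution: (0, 27).
General solution: m = 0 + 2t, n = 27 - 27t for integer t.
-11 ≤ 0 + 2t ≤ 33 gives t ∈ [-5, 16], which is 22 values.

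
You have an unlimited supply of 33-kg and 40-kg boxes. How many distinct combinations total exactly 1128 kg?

Need nonnegative integers with 33j + 40k = 1128.
gcd(33, 40) = 1, and 33·(17) + 40·(-14) = 1.
So (j₀, k₀) = (19176, -15792); general j = 19176 + 40t, k = -15792 - 33t.
j ≥ 0 ⇒ t ≥ -479; k ≥ 0 ⇒ t ≤ -479. That's 1 value of t.

1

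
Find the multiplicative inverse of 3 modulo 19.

13

gcd(19, 3) = 1.
By Bézout, 3·(-6) + 19·(1) = 1.
So 3·-6 ≡ 1 (mod 19), and -6 mod 19 = 13.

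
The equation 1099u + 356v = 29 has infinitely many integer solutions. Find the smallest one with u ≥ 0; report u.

gcd(1099, 356):
  1099 = 3·356 + 31
  356 = 11·31 + 15
  31 = 2·15 + 1
  15 = 15·1
so gcd(1099, 356) = 1.
1 divides 29, so solutions exist.
Back-substitute for Bézout coefficients:
  1 = 31 - 2·15
  ... = 1099·(23) + 356·(-71)
Scale by 29/1 = 29: (u₀, v₀) = (667, -2059).
General solution: u = 667 + 356t, v = -2059 - 1099t for integer t.
u ≥ 0: smallest is 667 mod 356 = 311 (at t = -1), with v = -960.

311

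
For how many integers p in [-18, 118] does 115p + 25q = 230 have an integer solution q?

28

gcd(115, 25) = 5  (115 = 4·25 + 15, 25 = 1·15 + 10, 15 = 1·10 + 5, 10 = 2·5).
Back-substituting, 115·(2) + 25·(-9) = 5.
Scale by 46: particular solution (92, -414); reduce p mod 5: (2, 0).
General solution: p = 2 + 5t, q = 0 - 23t for integer t.
-18 ≤ 2 + 5t ≤ 118 gives t ∈ [-4, 23], which is 28 values.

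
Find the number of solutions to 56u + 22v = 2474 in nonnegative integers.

4

gcd(56, 22) = 2.
By Bézout, 56×(2) + 22×(-5) = 2.
One solution: (10, 87).
General: u = 10 + 11t, v = 87 - 28t.
u ≥ 0 ⇒ t ≥ 0; v ≥ 0 ⇒ t ≤ 3. So t ∈ [0, 3]: 4 solutions.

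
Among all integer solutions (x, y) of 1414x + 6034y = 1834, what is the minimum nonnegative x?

gcd(6034, 1414) = 14.
14 divides 1834, so solutions exist.
By Bézout, 1414*(-64) + 6034*(15) = 14.
Scale by 1834/14 = 131: (x₀, y₀) = (-8384, 1965).
General solution: x = -8384 + 431t, y = 1965 - 101t for integer t.
x ≥ 0: smallest is -8384 mod 431 = 236 (at t = 20), with y = -55.

236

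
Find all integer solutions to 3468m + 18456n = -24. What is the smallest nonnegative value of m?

612

gcd(18456, 3468) = 12.
12 divides -24, so solutions exist.
By Bézout, 3468*(463) + 18456*(-87) = 12.
Scale by -24/12 = -2: (m₀, n₀) = (-926, 174).
General solution: m = -926 + 1538t, n = 174 - 289t for integer t.
m ≥ 0: smallest is -926 mod 1538 = 612 (at t = 1), with n = -115.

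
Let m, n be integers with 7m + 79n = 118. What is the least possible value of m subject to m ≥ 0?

gcd(79, 7) = 1  (79 = 11*7 + 2, 7 = 3*2 + 1, 2 = 2*1).
1 divides 118, so solutions exist.
Back-substituting, 7*(34) + 79*(-3) = 1.
Scale by 118/1 = 118: (m₀, n₀) = (4012, -354).
General solution: m = 4012 + 79t, n = -354 - 7t for integer t.
m ≥ 0: smallest is 4012 mod 79 = 62 (at t = -50), with n = -4.

62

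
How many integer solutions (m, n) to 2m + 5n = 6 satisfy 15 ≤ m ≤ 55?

gcd(5, 2):
  5 = 2·2 + 1
  2 = 2·1
so gcd(5, 2) = 1.
Back-substitute for Bézout coefficients:
  1 = 5 - 2·2
  ... = 2·(-2) + 5·(1)
Scale by 6: particular solution (-12, 6); reduce m mod 5: (3, 0).
General solution: m = 3 + 5t, n = 0 - 2t for integer t.
15 ≤ 3 + 5t ≤ 55 gives t ∈ [3, 10], which is 8 values.

8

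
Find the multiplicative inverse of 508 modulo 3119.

571

gcd(3119, 508):
  3119 = 6·508 + 71
  508 = 7·71 + 11
  71 = 6·11 + 5
  11 = 2·5 + 1
  5 = 5·1
so gcd(3119, 508) = 1.
Back-substitute for Bézout coefficients:
  1 = 11 - 2·5
  ... = 508·(571) + 3119·(-93)
So 508·571 ≡ 1 (mod 3119), and 571 mod 3119 = 571.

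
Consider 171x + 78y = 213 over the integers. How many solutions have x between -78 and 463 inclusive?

21

gcd(171, 78) = 3.
By Bézout, 171·(-5) + 78·(11) = 3.
Particular solution: (9, -17).
General solution: x = 9 + 26t, y = -17 - 57t for integer t.
-78 ≤ 9 + 26t ≤ 463 gives t ∈ [-3, 17], which is 21 values.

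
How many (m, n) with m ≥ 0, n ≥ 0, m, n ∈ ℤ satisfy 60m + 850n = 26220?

gcd(850, 60) = 10.
By Bézout, 60×(-14) + 850×(1) = 10.
One solution: (12, 30).
General: m = 12 + 85t, n = 30 - 6t.
m ≥ 0 ⇒ t ≥ 0; n ≥ 0 ⇒ t ≤ 5. So t ∈ [0, 5]: 6 solutions.

6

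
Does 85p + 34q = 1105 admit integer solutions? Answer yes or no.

gcd(85, 34):
  85 = 2×34 + 17
  34 = 2×17
so gcd(85, 34) = 17.
17 divides 1105, so integer solutions exist.

yes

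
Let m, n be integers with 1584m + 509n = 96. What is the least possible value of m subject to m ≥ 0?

216

gcd(1584, 509):
  1584 = 3·509 + 57
  509 = 8·57 + 53
  57 = 1·53 + 4
  53 = 13·4 + 1
  4 = 4·1
so gcd(1584, 509) = 1.
1 divides 96, so solutions exist.
Back-substitute for Bézout coefficients:
  1 = 53 - 13·4
  ... = 1584·(-125) + 509·(389)
Scale by 96/1 = 96: (m₀, n₀) = (-12000, 37344).
General solution: m = -12000 + 509t, n = 37344 - 1584t for integer t.
m ≥ 0: smallest is -12000 mod 509 = 216 (at t = 24), with n = -672.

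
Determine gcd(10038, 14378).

14

gcd(14378, 10038):
  14378 = 1*10038 + 4340
  10038 = 2*4340 + 1358
  4340 = 3*1358 + 266
  1358 = 5*266 + 28
  266 = 9*28 + 14
  28 = 2*14
so gcd(14378, 10038) = 14.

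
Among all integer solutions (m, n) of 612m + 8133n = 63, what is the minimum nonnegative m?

gcd(8133, 612) = 3  (8133 = 13×612 + 177, 612 = 3×177 + 81, 177 = 2×81 + 15, 81 = 5×15 + 6, 15 = 2×6 + 3, 6 = 2×3).
3 divides 63, so solutions exist.
Back-substituting, 612×(-1103) + 8133×(83) = 3.
Scale by 63/3 = 21: (m₀, n₀) = (-23163, 1743).
General solution: m = -23163 + 2711t, n = 1743 - 204t for integer t.
m ≥ 0: smallest is -23163 mod 2711 = 1236 (at t = 9), with n = -93.

1236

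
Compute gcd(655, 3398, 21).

gcd(3398, 655) = 1  (3398 = 5·655 + 123, 655 = 5·123 + 40, 123 = 3·40 + 3, 40 = 13·3 + 1, 3 = 3·1).
gcd(1, 21) = 1.

1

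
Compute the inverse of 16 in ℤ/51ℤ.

16

gcd(51, 16) = 1  (51 = 3·16 + 3, 16 = 5·3 + 1, 3 = 3·1).
Back-substituting, 16·(16) + 51·(-5) = 1.
So 16·16 ≡ 1 (mod 51), and 16 mod 51 = 16.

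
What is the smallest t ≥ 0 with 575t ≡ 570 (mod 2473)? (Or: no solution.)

44

gcd(2473, 575) = 1  (2473 = 4*575 + 173, 575 = 3*173 + 56, 173 = 3*56 + 5, 56 = 11*5 + 1, 5 = 5*1).
1 divides 570, so solutions exist.
Back-substituting, 575*(486) + 2473*(-113) = 1.
So 575*(486) ≡ 1 (mod 2473); multiply by 570: t ≡ 277020 (mod 2473).
Smallest nonnegative: t = 277020 mod 2473 = 44.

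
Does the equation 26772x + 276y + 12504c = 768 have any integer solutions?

gcd(26772, 276) = 276.
gcd(276, 12504) = 12.
12 divides 768, so integer solutions exist.

yes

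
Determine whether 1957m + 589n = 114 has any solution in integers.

gcd(1957, 589) = 19.
19 divides 114, so integer solutions exist.

yes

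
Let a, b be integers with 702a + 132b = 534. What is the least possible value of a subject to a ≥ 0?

gcd(702, 132):
  702 = 5×132 + 42
  132 = 3×42 + 6
  42 = 7×6
so gcd(702, 132) = 6.
6 divides 534, so solutions exist.
Back-substitute for Bézout coefficients:
  6 = 132 - 3×42
  ... = 702×(-3) + 132×(16)
Scale by 534/6 = 89: (a₀, b₀) = (-267, 1424).
General solution: a = -267 + 22t, b = 1424 - 117t for integer t.
a ≥ 0: smallest is -267 mod 22 = 19 (at t = 13), with b = -97.

19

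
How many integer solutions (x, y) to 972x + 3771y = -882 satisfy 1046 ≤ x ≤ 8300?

gcd(3771, 972) = 9.
By Bézout, 972*(97) + 3771*(-25) = 9.
Particular solution: (131, -34).
General solution: x = 131 + 419t, y = -34 - 108t for integer t.
1046 ≤ 131 + 419t ≤ 8300 gives t ∈ [3, 19], which is 17 values.

17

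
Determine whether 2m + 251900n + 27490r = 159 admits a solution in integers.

no

gcd(251900, 2) = 2  (251900 = 125950·2).
gcd(2, 27490) = 2.
2 does not divide 159 (remainder 1), so no integer solutions.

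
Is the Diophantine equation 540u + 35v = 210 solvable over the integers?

yes

gcd(540, 35):
  540 = 15·35 + 15
  35 = 2·15 + 5
  15 = 3·5
so gcd(540, 35) = 5.
5 divides 210, so integer solutions exist.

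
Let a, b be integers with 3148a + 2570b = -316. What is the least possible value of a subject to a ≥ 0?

gcd(3148, 2570) = 2.
2 divides -316, so solutions exist.
By Bézout, 3148·(249) + 2570·(-305) = 2.
Scale by -316/2 = -158: (a₀, b₀) = (-39342, 48190).
General solution: a = -39342 + 1285t, b = 48190 - 1574t for integer t.
a ≥ 0: smallest is -39342 mod 1285 = 493 (at t = 31), with b = -604.

493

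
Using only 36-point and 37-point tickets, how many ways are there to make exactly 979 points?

1

Need nonnegative integers with 36j + 37k = 979.
gcd(36, 37) = 1, and 36·(-1) + 37·(1) = 1.
So (j₀, k₀) = (-979, 979); general j = -979 + 37t, k = 979 - 36t.
j ≥ 0 ⇒ t ≥ 27; k ≥ 0 ⇒ t ≤ 27. That's 1 value of t.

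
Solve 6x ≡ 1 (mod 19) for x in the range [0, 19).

16

gcd(19, 6) = 1  (19 = 3*6 + 1, 6 = 6*1).
Back-substituting, 6*(-3) + 19*(1) = 1.
So 6*-3 ≡ 1 (mod 19), and -3 mod 19 = 16.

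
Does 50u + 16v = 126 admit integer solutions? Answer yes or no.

gcd(50, 16) = 2  (50 = 3×16 + 2, 16 = 8×2).
2 divides 126, so integer solutions exist.

yes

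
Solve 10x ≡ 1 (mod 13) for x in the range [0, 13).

gcd(13, 10):
  13 = 1*10 + 3
  10 = 3*3 + 1
  3 = 3*1
so gcd(13, 10) = 1.
Back-substitute for Bézout coefficients:
  1 = 10 - 3*3
  ... = 10*(4) + 13*(-3)
So 10*4 ≡ 1 (mod 13), and 4 mod 13 = 4.

4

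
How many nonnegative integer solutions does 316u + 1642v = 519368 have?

gcd(1642, 316):
  1642 = 5*316 + 62
  316 = 5*62 + 6
  62 = 10*6 + 2
  6 = 3*2
so gcd(1642, 316) = 2.
Back-substitute for Bézout coefficients:
  2 = 62 - 10*6
  ... = 316*(-265) + 1642*(51)
Scale by 259684: one solution is (-68816260, 13243884). Reduce u mod 821: (781, 166).
General: u = 781 + 821t, v = 166 - 158t.
u ≥ 0 ⇒ t ≥ 0; v ≥ 0 ⇒ t ≤ 1. So t ∈ [0, 1]: 2 solutions.

2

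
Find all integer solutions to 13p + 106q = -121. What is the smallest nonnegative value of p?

gcd(106, 13):
  106 = 8·13 + 2
  13 = 6·2 + 1
  2 = 2·1
so gcd(106, 13) = 1.
1 divides -121, so solutions exist.
Back-substitute for Bézout coefficients:
  1 = 13 - 6·2
  ... = 13·(49) + 106·(-6)
Scale by -121/1 = -121: (p₀, q₀) = (-5929, 726).
General solution: p = -5929 + 106t, q = 726 - 13t for integer t.
p ≥ 0: smallest is -5929 mod 106 = 7 (at t = 56), with q = -2.

7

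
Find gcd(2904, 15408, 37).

1

gcd(15408, 2904) = 24  (15408 = 5*2904 + 888, 2904 = 3*888 + 240, 888 = 3*240 + 168, 240 = 1*168 + 72, 168 = 2*72 + 24, 72 = 3*24).
gcd(24, 37) = 1.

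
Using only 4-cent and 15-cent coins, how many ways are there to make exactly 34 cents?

1

Need nonnegative integers with 4j + 15k = 34.
gcd(4, 15) = 1, and 4·(4) + 15·(-1) = 1.
So (j₀, k₀) = (136, -34); general j = 136 + 15t, k = -34 - 4t.
j ≥ 0 ⇒ t ≥ -9; k ≥ 0 ⇒ t ≤ -9. That's 1 value of t.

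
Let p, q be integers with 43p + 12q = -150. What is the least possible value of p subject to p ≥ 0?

6

gcd(43, 12):
  43 = 3×12 + 7
  12 = 1×7 + 5
  7 = 1×5 + 2
  5 = 2×2 + 1
  2 = 2×1
so gcd(43, 12) = 1.
1 divides -150, so solutions exist.
Back-substitute for Bézout coefficients:
  1 = 5 - 2×2
  ... = 43×(-5) + 12×(18)
Scale by -150/1 = -150: (p₀, q₀) = (750, -2700).
General solution: p = 750 + 12t, q = -2700 - 43t for integer t.
p ≥ 0: smallest is 750 mod 12 = 6 (at t = -62), with q = -34.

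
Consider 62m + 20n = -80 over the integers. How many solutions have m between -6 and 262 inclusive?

gcd(62, 20) = 2  (62 = 3·20 + 2, 20 = 10·2).
Back-substituting, 62·(1) + 20·(-3) = 2.
Scale by -40: particular solution (-40, 120); reduce m mod 10: (0, -4).
General solution: m = 0 + 10t, n = -4 - 31t for integer t.
-6 ≤ 0 + 10t ≤ 262 gives t ∈ [0, 26], which is 27 values.

27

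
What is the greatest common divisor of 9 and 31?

gcd(31, 9):
  31 = 3·9 + 4
  9 = 2·4 + 1
  4 = 4·1
so gcd(31, 9) = 1.

1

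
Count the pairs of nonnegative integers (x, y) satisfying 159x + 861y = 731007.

gcd(861, 159) = 3  (861 = 5×159 + 66, 159 = 2×66 + 27, 66 = 2×27 + 12, 27 = 2×12 + 3, 12 = 4×3).
Back-substituting, 159×(65) + 861×(-12) = 3.
Scale by 243669: one solution is (15838485, -2924028). Reduce x mod 287: (103, 830).
General: x = 103 + 287t, y = 830 - 53t.
x ≥ 0 ⇒ t ≥ 0; y ≥ 0 ⇒ t ≤ 15. So t ∈ [0, 15]: 16 solutions.

16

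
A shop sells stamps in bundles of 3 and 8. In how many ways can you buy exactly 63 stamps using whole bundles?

3

Need nonnegative integers with 3j + 8k = 63.
gcd(3, 8) = 1, and 3·(3) + 8·(-1) = 1.
So (j₀, k₀) = (189, -63); general j = 189 + 8t, k = -63 - 3t.
j ≥ 0 ⇒ t ≥ -23; k ≥ 0 ⇒ t ≤ -21. That's 3 values of t.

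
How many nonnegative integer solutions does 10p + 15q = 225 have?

gcd(15, 10) = 5.
By Bézout, 10×(-1) + 15×(1) = 5.
One solution: (0, 15).
General: p = 0 + 3t, q = 15 - 2t.
p ≥ 0 ⇒ t ≥ 0; q ≥ 0 ⇒ t ≤ 7. So t ∈ [0, 7]: 8 solutions.

8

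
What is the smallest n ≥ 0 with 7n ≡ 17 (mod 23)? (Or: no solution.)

9

gcd(23, 7) = 1  (23 = 3·7 + 2, 7 = 3·2 + 1, 2 = 2·1).
1 divides 17, so solutions exist.
Back-substituting, 7·(10) + 23·(-3) = 1.
So 7·(10) ≡ 1 (mod 23); multiply by 17: n ≡ 170 (mod 23).
Smallest nonnegative: n = 170 mod 23 = 9.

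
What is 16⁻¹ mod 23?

gcd(23, 16):
  23 = 1·16 + 7
  16 = 2·7 + 2
  7 = 3·2 + 1
  2 = 2·1
so gcd(23, 16) = 1.
Back-substitute for Bézout coefficients:
  1 = 7 - 3·2
  ... = 16·(-10) + 23·(7)
So 16·-10 ≡ 1 (mod 23), and -10 mod 23 = 13.

13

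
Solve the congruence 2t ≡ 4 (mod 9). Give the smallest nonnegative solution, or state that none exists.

gcd(9, 2) = 1  (9 = 4·2 + 1, 2 = 2·1).
1 divides 4, so solutions exist.
Back-substituting, 2·(-4) + 9·(1) = 1.
So 2·(-4) ≡ 1 (mod 9); multiply by 4: t ≡ -16 (mod 9).
Smallest nonnegative: t = -16 mod 9 = 2.

2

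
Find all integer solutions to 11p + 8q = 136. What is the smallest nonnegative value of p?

0

gcd(11, 8) = 1.
1 divides 136, so solutions exist.
By Bézout, 11×(3) + 8×(-4) = 1.
Scale by 136/1 = 136: (p₀, q₀) = (408, -544).
General solution: p = 408 + 8t, q = -544 - 11t for integer t.
p ≥ 0: smallest is 408 mod 8 = 0 (at t = -51), with q = 17.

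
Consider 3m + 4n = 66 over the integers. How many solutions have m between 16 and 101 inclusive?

gcd(4, 3):
  4 = 1·3 + 1
  3 = 3·1
so gcd(4, 3) = 1.
Back-substitute for Bézout coefficients:
  1 = 4 - 1·3
  ... = 3·(-1) + 4·(1)
Scale by 66: particular solution (-66, 66); reduce m mod 4: (2, 15).
General solution: m = 2 + 4t, n = 15 - 3t for integer t.
16 ≤ 2 + 4t ≤ 101 gives t ∈ [4, 24], which is 21 values.

21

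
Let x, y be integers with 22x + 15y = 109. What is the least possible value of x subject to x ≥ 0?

gcd(22, 15):
  22 = 1*15 + 7
  15 = 2*7 + 1
  7 = 7*1
so gcd(22, 15) = 1.
1 divides 109, so solutions exist.
Back-substitute for Bézout coefficients:
  1 = 15 - 2*7
  ... = 22*(-2) + 15*(3)
Scale by 109/1 = 109: (x₀, y₀) = (-218, 327).
General solution: x = -218 + 15t, y = 327 - 22t for integer t.
x ≥ 0: smallest is -218 mod 15 = 7 (at t = 15), with y = -3.

7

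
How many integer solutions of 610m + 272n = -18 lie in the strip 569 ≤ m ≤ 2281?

gcd(610, 272):
  610 = 2*272 + 66
  272 = 4*66 + 8
  66 = 8*8 + 2
  8 = 4*2
so gcd(610, 272) = 2.
Back-substitute for Bézout coefficients:
  2 = 66 - 8*8
  ... = 610*(33) + 272*(-74)
Scale by -9: particular solution (-297, 666); reduce m mod 136: (111, -249).
General solution: m = 111 + 136t, n = -249 - 305t for integer t.
569 ≤ 111 + 136t ≤ 2281 gives t ∈ [4, 15], which is 12 values.

12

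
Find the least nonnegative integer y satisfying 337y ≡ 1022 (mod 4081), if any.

1323

gcd(4081, 337) = 1.
1 divides 1022, so solutions exist.
By Bézout, 337*(-993) + 4081*(82) = 1.
So 337*(-993) ≡ 1 (mod 4081); multiply by 1022: y ≡ -1014846 (mod 4081).
Smallest nonnegative: y = -1014846 mod 4081 = 1323.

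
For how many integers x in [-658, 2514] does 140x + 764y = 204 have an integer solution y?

gcd(764, 140) = 4  (764 = 5×140 + 64, 140 = 2×64 + 12, 64 = 5×12 + 4, 12 = 3×4).
Back-substituting, 140×(-60) + 764×(11) = 4.
Scale by 51: particular solution (-3060, 561); reduce x mod 191: (187, -34).
General solution: x = 187 + 191t, y = -34 - 35t for integer t.
-658 ≤ 187 + 191t ≤ 2514 gives t ∈ [-4, 12], which is 17 values.

17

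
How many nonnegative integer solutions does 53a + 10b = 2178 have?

4

gcd(53, 10):
  53 = 5×10 + 3
  10 = 3×3 + 1
  3 = 3×1
so gcd(53, 10) = 1.
Back-substitute for Bézout coefficients:
  1 = 10 - 3×3
  ... = 53×(-3) + 10×(16)
Scale by 2178: one solution is (-6534, 34848). Reduce a mod 10: (6, 186).
General: a = 6 + 10t, b = 186 - 53t.
a ≥ 0 ⇒ t ≥ 0; b ≥ 0 ⇒ t ≤ 3. So t ∈ [0, 3]: 4 solutions.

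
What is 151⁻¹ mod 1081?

gcd(1081, 151):
  1081 = 7·151 + 24
  151 = 6·24 + 7
  24 = 3·7 + 3
  7 = 2·3 + 1
  3 = 3·1
so gcd(1081, 151) = 1.
Back-substitute for Bézout coefficients:
  1 = 7 - 2·3
  ... = 151·(315) + 1081·(-44)
So 151·315 ≡ 1 (mod 1081), and 315 mod 1081 = 315.

315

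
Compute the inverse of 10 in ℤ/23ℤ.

7

gcd(23, 10) = 1.
By Bézout, 10*(7) + 23*(-3) = 1.
So 10*7 ≡ 1 (mod 23), and 7 mod 23 = 7.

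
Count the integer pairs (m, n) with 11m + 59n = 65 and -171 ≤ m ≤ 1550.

gcd(59, 11) = 1  (59 = 5×11 + 4, 11 = 2×4 + 3, 4 = 1×3 + 1, 3 = 3×1).
Back-substituting, 11×(-16) + 59×(3) = 1.
Scale by 65: particular solution (-1040, 195); reduce m mod 59: (22, -3).
General solution: m = 22 + 59t, n = -3 - 11t for integer t.
-171 ≤ 22 + 59t ≤ 1550 gives t ∈ [-3, 25], which is 29 values.

29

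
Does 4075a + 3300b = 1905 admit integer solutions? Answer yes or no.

gcd(4075, 3300) = 25.
25 does not divide 1905 (remainder 5), so no integer solutions.

no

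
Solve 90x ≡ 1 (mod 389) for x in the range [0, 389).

gcd(389, 90) = 1  (389 = 4·90 + 29, 90 = 3·29 + 3, 29 = 9·3 + 2, 3 = 1·2 + 1, 2 = 2·1).
Back-substituting, 90·(134) + 389·(-31) = 1.
So 90·134 ≡ 1 (mod 389), and 134 mod 389 = 134.

134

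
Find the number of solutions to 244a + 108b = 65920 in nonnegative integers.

gcd(244, 108):
  244 = 2·108 + 28
  108 = 3·28 + 24
  28 = 1·24 + 4
  24 = 6·4
so gcd(244, 108) = 4.
Back-substitute for Bézout coefficients:
  4 = 28 - 1·24
  ... = 244·(4) + 108·(-9)
Scale by 16480: one solution is (65920, -148320). Reduce a mod 27: (13, 581).
General: a = 13 + 27t, b = 581 - 61t.
a ≥ 0 ⇒ t ≥ 0; b ≥ 0 ⇒ t ≤ 9. So t ∈ [0, 9]: 10 solutions.

10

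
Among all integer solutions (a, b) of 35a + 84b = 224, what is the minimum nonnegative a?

gcd(84, 35) = 7.
7 divides 224, so solutions exist.
By Bézout, 35*(5) + 84*(-2) = 7.
Scale by 224/7 = 32: (a₀, b₀) = (160, -64).
General solution: a = 160 + 12t, b = -64 - 5t for integer t.
a ≥ 0: smallest is 160 mod 12 = 4 (at t = -13), with b = 1.

4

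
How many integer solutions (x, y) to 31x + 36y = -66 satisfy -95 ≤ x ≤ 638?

20

gcd(36, 31):
  36 = 1×31 + 5
  31 = 6×5 + 1
  5 = 5×1
so gcd(36, 31) = 1.
Back-substitute for Bézout coefficients:
  1 = 31 - 6×5
  ... = 31×(7) + 36×(-6)
Scale by -66: particular solution (-462, 396); reduce x mod 36: (6, -7).
General solution: x = 6 + 36t, y = -7 - 31t for integer t.
-95 ≤ 6 + 36t ≤ 638 gives t ∈ [-2, 17], which is 20 values.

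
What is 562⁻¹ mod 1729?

1166

gcd(1729, 562) = 1.
By Bézout, 562×(-563) + 1729×(183) = 1.
So 562×-563 ≡ 1 (mod 1729), and -563 mod 1729 = 1166.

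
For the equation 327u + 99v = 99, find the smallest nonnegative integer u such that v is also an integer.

gcd(327, 99):
  327 = 3·99 + 30
  99 = 3·30 + 9
  30 = 3·9 + 3
  9 = 3·3
so gcd(327, 99) = 3.
3 divides 99, so solutions exist.
Back-substitute for Bézout coefficients:
  3 = 30 - 3·9
  ... = 327·(10) + 99·(-33)
Scale by 99/3 = 33: (u₀, v₀) = (330, -1089).
General solution: u = 330 + 33t, v = -1089 - 109t for integer t.
u ≥ 0: smallest is 330 mod 33 = 0 (at t = -10), with v = 1.

0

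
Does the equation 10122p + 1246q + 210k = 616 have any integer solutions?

gcd(10122, 1246):
  10122 = 8·1246 + 154
  1246 = 8·154 + 14
  154 = 11·14
so gcd(10122, 1246) = 14.
gcd(14, 210) = 14.
14 divides 616, so integer solutions exist.

yes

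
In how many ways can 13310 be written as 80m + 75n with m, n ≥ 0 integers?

11

gcd(80, 75) = 5  (80 = 1·75 + 5, 75 = 15·5).
Back-substituting, 80·(1) + 75·(-1) = 5.
Scale by 2662: one solution is (2662, -2662). Reduce m mod 15: (7, 170).
General: m = 7 + 15t, n = 170 - 16t.
m ≥ 0 ⇒ t ≥ 0; n ≥ 0 ⇒ t ≤ 10. So t ∈ [0, 10]: 11 solutions.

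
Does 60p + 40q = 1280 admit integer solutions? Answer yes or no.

yes

gcd(60, 40) = 20  (60 = 1×40 + 20, 40 = 2×20).
20 divides 1280, so integer solutions exist.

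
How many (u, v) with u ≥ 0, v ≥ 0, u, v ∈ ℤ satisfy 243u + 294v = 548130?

gcd(294, 243) = 3.
By Bézout, 243*(23) + 294*(-19) = 3.
One solution: (90, 1790).
General: u = 90 + 98t, v = 1790 - 81t.
u ≥ 0 ⇒ t ≥ 0; v ≥ 0 ⇒ t ≤ 22. So t ∈ [0, 22]: 23 solutions.

23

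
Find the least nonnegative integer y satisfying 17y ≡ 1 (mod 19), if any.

9

gcd(19, 17) = 1  (19 = 1×17 + 2, 17 = 8×2 + 1, 2 = 2×1).
1 divides 1, so solutions exist.
Back-substituting, 17×(9) + 19×(-8) = 1.
So 17×(9) ≡ 1 (mod 19); multiply by 1: y ≡ 9 (mod 19).
Smallest nonnegative: y = 9 mod 19 = 9.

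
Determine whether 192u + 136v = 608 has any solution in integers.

yes

gcd(192, 136) = 8.
8 divides 608, so integer solutions exist.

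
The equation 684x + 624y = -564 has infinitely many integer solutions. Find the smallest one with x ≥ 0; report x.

1

gcd(684, 624):
  684 = 1×624 + 60
  624 = 10×60 + 24
  60 = 2×24 + 12
  24 = 2×12
so gcd(684, 624) = 12.
12 divides -564, so solutions exist.
Back-substitute for Bézout coefficients:
  12 = 60 - 2×24
  ... = 684×(21) + 624×(-23)
Scale by -564/12 = -47: (x₀, y₀) = (-987, 1081).
General solution: x = -987 + 52t, y = 1081 - 57t for integer t.
x ≥ 0: smallest is -987 mod 52 = 1 (at t = 19), with y = -2.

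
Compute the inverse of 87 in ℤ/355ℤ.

253

gcd(355, 87) = 1  (355 = 4*87 + 7, 87 = 12*7 + 3, 7 = 2*3 + 1, 3 = 3*1).
Back-substituting, 87*(-102) + 355*(25) = 1.
So 87*-102 ≡ 1 (mod 355), and -102 mod 355 = 253.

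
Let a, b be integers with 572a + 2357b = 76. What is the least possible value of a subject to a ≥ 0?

gcd(2357, 572):
  2357 = 4×572 + 69
  572 = 8×69 + 20
  69 = 3×20 + 9
  20 = 2×9 + 2
  9 = 4×2 + 1
  2 = 2×1
so gcd(2357, 572) = 1.
1 divides 76, so solutions exist.
Back-substitute for Bézout coefficients:
  1 = 9 - 4×2
  ... = 572×(-1059) + 2357×(257)
Scale by 76/1 = 76: (a₀, b₀) = (-80484, 19532).
General solution: a = -80484 + 2357t, b = 19532 - 572t for integer t.
a ≥ 0: smallest is -80484 mod 2357 = 2011 (at t = 35), with b = -488.

2011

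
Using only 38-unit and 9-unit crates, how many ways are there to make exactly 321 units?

Need nonnegative integers with 38j + 9k = 321.
gcd(38, 9) = 1, and 38·(-4) + 9·(17) = 1.
So (j₀, k₀) = (-1284, 5457); general j = -1284 + 9t, k = 5457 - 38t.
j ≥ 0 ⇒ t ≥ 143; k ≥ 0 ⇒ t ≤ 143. That's 1 value of t.

1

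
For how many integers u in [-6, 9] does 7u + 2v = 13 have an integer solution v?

8

gcd(7, 2) = 1.
By Bézout, 7·(1) + 2·(-3) = 1.
Particular solution: (1, 3).
General solution: u = 1 + 2t, v = 3 - 7t for integer t.
-6 ≤ 1 + 2t ≤ 9 gives t ∈ [-3, 4], which is 8 values.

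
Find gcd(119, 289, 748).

17

gcd(289, 119) = 17.
gcd(17, 748) = 17.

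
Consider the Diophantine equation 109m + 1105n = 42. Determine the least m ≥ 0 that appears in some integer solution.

gcd(1105, 109) = 1.
1 divides 42, so solutions exist.
By Bézout, 109×(294) + 1105×(-29) = 1.
Scale by 42/1 = 42: (m₀, n₀) = (12348, -1218).
General solution: m = 12348 + 1105t, n = -1218 - 109t for integer t.
m ≥ 0: smallest is 12348 mod 1105 = 193 (at t = -11), with n = -19.

193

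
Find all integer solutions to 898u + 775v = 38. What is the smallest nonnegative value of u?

706

gcd(898, 775):
  898 = 1·775 + 123
  775 = 6·123 + 37
  123 = 3·37 + 12
  37 = 3·12 + 1
  12 = 12·1
so gcd(898, 775) = 1.
1 divides 38, so solutions exist.
Back-substitute for Bézout coefficients:
  1 = 37 - 3·12
  ... = 898·(-63) + 775·(73)
Scale by 38/1 = 38: (u₀, v₀) = (-2394, 2774).
General solution: u = -2394 + 775t, v = 2774 - 898t for integer t.
u ≥ 0: smallest is -2394 mod 775 = 706 (at t = 4), with v = -818.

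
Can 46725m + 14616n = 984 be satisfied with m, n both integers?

gcd(46725, 14616) = 21  (46725 = 3*14616 + 2877, 14616 = 5*2877 + 231, 2877 = 12*231 + 105, 231 = 2*105 + 21, 105 = 5*21).
21 does not divide 984 (remainder 18), so no integer solutions.

no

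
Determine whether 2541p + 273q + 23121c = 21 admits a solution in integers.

yes

gcd(2541, 273) = 21  (2541 = 9×273 + 84, 273 = 3×84 + 21, 84 = 4×21).
gcd(21, 23121) = 21.
21 divides 21, so integer solutions exist.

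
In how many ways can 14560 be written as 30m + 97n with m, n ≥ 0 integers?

gcd(97, 30) = 1  (97 = 3*30 + 7, 30 = 4*7 + 2, 7 = 3*2 + 1, 2 = 2*1).
Back-substituting, 30*(-42) + 97*(13) = 1.
Scale by 14560: one solution is (-611520, 189280). Reduce m mod 97: (65, 130).
General: m = 65 + 97t, n = 130 - 30t.
m ≥ 0 ⇒ t ≥ 0; n ≥ 0 ⇒ t ≤ 4. So t ∈ [0, 4]: 5 solutions.

5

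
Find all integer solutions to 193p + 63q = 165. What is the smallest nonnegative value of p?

gcd(193, 63) = 1  (193 = 3*63 + 4, 63 = 15*4 + 3, 4 = 1*3 + 1, 3 = 3*1).
1 divides 165, so solutions exist.
Back-substituting, 193*(16) + 63*(-49) = 1.
Scale by 165/1 = 165: (p₀, q₀) = (2640, -8085).
General solution: p = 2640 + 63t, q = -8085 - 193t for integer t.
p ≥ 0: smallest is 2640 mod 63 = 57 (at t = -41), with q = -172.

57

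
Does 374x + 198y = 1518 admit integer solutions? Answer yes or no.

yes

gcd(374, 198):
  374 = 1*198 + 176
  198 = 1*176 + 22
  176 = 8*22
so gcd(374, 198) = 22.
22 divides 1518, so integer solutions exist.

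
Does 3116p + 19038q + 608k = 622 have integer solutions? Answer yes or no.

gcd(19038, 3116) = 38.
gcd(38, 608) = 38.
38 does not divide 622 (remainder 14), so no integer solutions.

no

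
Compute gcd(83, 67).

gcd(83, 67) = 1  (83 = 1·67 + 16, 67 = 4·16 + 3, 16 = 5·3 + 1, 3 = 3·1).

1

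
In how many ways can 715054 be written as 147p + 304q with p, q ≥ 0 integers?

16

gcd(304, 147) = 1.
By Bézout, 147×(91) + 304×(-44) = 1.
One solution: (234, 2239).
General: p = 234 + 304t, q = 2239 - 147t.
p ≥ 0 ⇒ t ≥ 0; q ≥ 0 ⇒ t ≤ 15. So t ∈ [0, 15]: 16 solutions.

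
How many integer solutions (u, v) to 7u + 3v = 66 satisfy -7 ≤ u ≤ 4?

gcd(7, 3):
  7 = 2*3 + 1
  3 = 3*1
so gcd(7, 3) = 1.
Back-substitute for Bézout coefficients:
  1 = 7 - 2*3
  ... = 7*(1) + 3*(-2)
Scale by 66: particular solution (66, -132); reduce u mod 3: (0, 22).
General solution: u = 0 + 3t, v = 22 - 7t for integer t.
-7 ≤ 0 + 3t ≤ 4 gives t ∈ [-2, 1], which is 4 values.

4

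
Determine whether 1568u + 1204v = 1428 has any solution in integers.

gcd(1568, 1204) = 28  (1568 = 1*1204 + 364, 1204 = 3*364 + 112, 364 = 3*112 + 28, 112 = 4*28).
28 divides 1428, so integer solutions exist.

yes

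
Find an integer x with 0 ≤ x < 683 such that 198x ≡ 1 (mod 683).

376

gcd(683, 198) = 1  (683 = 3·198 + 89, 198 = 2·89 + 20, 89 = 4·20 + 9, 20 = 2·9 + 2, 9 = 4·2 + 1, 2 = 2·1).
Back-substituting, 198·(-307) + 683·(89) = 1.
So 198·-307 ≡ 1 (mod 683), and -307 mod 683 = 376.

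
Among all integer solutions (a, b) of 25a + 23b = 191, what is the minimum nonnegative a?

gcd(25, 23) = 1  (25 = 1×23 + 2, 23 = 11×2 + 1, 2 = 2×1).
1 divides 191, so solutions exist.
Back-substituting, 25×(-11) + 23×(12) = 1.
Scale by 191/1 = 191: (a₀, b₀) = (-2101, 2292).
General solution: a = -2101 + 23t, b = 2292 - 25t for integer t.
a ≥ 0: smallest is -2101 mod 23 = 15 (at t = 92), with b = -8.

15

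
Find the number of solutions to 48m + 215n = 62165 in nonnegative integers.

gcd(215, 48) = 1.
By Bézout, 48*(-103) + 215*(23) = 1.
One solution: (135, 259).
General: m = 135 + 215t, n = 259 - 48t.
m ≥ 0 ⇒ t ≥ 0; n ≥ 0 ⇒ t ≤ 5. So t ∈ [0, 5]: 6 solutions.

6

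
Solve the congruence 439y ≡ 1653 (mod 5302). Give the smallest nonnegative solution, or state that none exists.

3627

gcd(5302, 439) = 1  (5302 = 12*439 + 34, 439 = 12*34 + 31, 34 = 1*31 + 3, 31 = 10*3 + 1, 3 = 3*1).
1 divides 1653, so solutions exist.
Back-substituting, 439*(1715) + 5302*(-142) = 1.
So 439*(1715) ≡ 1 (mod 5302); multiply by 1653: y ≡ 2834895 (mod 5302).
Smallest nonnegative: y = 2834895 mod 5302 = 3627.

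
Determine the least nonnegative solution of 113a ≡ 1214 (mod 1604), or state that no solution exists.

394

gcd(1604, 113) = 1  (1604 = 14·113 + 22, 113 = 5·22 + 3, 22 = 7·3 + 1, 3 = 3·1).
1 divides 1214, so solutions exist.
Back-substituting, 113·(-511) + 1604·(36) = 1.
So 113·(-511) ≡ 1 (mod 1604); multiply by 1214: a ≡ -620354 (mod 1604).
Smallest nonnegative: a = -620354 mod 1604 = 394.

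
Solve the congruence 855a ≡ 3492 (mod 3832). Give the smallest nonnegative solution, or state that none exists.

gcd(3832, 855) = 1  (3832 = 4·855 + 412, 855 = 2·412 + 31, 412 = 13·31 + 9, 31 = 3·9 + 4, 9 = 2·4 + 1, 4 = 4·1).
1 divides 3492, so solutions exist.
Back-substituting, 855·(-865) + 3832·(193) = 1.
So 855·(-865) ≡ 1 (mod 3832); multiply by 3492: a ≡ -3020580 (mod 3832).
Smallest nonnegative: a = -3020580 mod 3832 = 2868.

2868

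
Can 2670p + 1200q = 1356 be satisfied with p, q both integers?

gcd(2670, 1200) = 30  (2670 = 2*1200 + 270, 1200 = 4*270 + 120, 270 = 2*120 + 30, 120 = 4*30).
30 does not divide 1356 (remainder 6), so no integer solutions.

no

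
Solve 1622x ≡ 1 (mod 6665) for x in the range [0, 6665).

gcd(6665, 1622):
  6665 = 4·1622 + 177
  1622 = 9·177 + 29
  177 = 6·29 + 3
  29 = 9·3 + 2
  3 = 1·2 + 1
  2 = 2·1
so gcd(6665, 1622) = 1.
Back-substitute for Bézout coefficients:
  1 = 3 - 1·2
  ... = 1622·(-2297) + 6665·(559)
So 1622·-2297 ≡ 1 (mod 6665), and -2297 mod 6665 = 4368.

4368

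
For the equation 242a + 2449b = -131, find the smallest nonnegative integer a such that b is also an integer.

gcd(2449, 242) = 1  (2449 = 10*242 + 29, 242 = 8*29 + 10, 29 = 2*10 + 9, 10 = 1*9 + 1, 9 = 9*1).
1 divides -131, so solutions exist.
Back-substituting, 242*(253) + 2449*(-25) = 1.
Scale by -131/1 = -131: (a₀, b₀) = (-33143, 3275).
General solution: a = -33143 + 2449t, b = 3275 - 242t for integer t.
a ≥ 0: smallest is -33143 mod 2449 = 1143 (at t = 14), with b = -113.

1143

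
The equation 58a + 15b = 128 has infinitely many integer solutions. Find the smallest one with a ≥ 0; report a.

gcd(58, 15) = 1.
1 divides 128, so solutions exist.
By Bézout, 58·(7) + 15·(-27) = 1.
Scale by 128/1 = 128: (a₀, b₀) = (896, -3456).
General solution: a = 896 + 15t, b = -3456 - 58t for integer t.
a ≥ 0: smallest is 896 mod 15 = 11 (at t = -59), with b = -34.

11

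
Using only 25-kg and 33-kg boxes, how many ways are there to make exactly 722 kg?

Need nonnegative integers with 25j + 33k = 722.
gcd(25, 33) = 1, and 25·(4) + 33·(-3) = 1.
So (j₀, k₀) = (2888, -2166); general j = 2888 + 33t, k = -2166 - 25t.
j ≥ 0 ⇒ t ≥ -87; k ≥ 0 ⇒ t ≤ -87. That's 1 value of t.

1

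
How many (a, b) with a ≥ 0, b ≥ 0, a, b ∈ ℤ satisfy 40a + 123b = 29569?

6

gcd(123, 40):
  123 = 3×40 + 3
  40 = 13×3 + 1
  3 = 3×1
so gcd(123, 40) = 1.
Back-substitute for Bézout coefficients:
  1 = 40 - 13×3
  ... = 40×(40) + 123×(-13)
Scale by 29569: one solution is (1182760, -384397). Reduce a mod 123: (115, 203).
General: a = 115 + 123t, b = 203 - 40t.
a ≥ 0 ⇒ t ≥ 0; b ≥ 0 ⇒ t ≤ 5. So t ∈ [0, 5]: 6 solutions.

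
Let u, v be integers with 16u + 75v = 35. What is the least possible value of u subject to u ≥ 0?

35

gcd(75, 16) = 1.
1 divides 35, so solutions exist.
By Bézout, 16×(-14) + 75×(3) = 1.
Scale by 35/1 = 35: (u₀, v₀) = (-490, 105).
General solution: u = -490 + 75t, v = 105 - 16t for integer t.
u ≥ 0: smallest is -490 mod 75 = 35 (at t = 7), with v = -7.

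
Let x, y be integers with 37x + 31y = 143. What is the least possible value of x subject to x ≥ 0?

29

gcd(37, 31) = 1.
1 divides 143, so solutions exist.
By Bézout, 37*(-5) + 31*(6) = 1.
Scale by 143/1 = 143: (x₀, y₀) = (-715, 858).
General solution: x = -715 + 31t, y = 858 - 37t for integer t.
x ≥ 0: smallest is -715 mod 31 = 29 (at t = 24), with y = -30.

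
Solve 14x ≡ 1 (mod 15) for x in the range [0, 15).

14

gcd(15, 14) = 1.
By Bézout, 14×(-1) + 15×(1) = 1.
So 14×-1 ≡ 1 (mod 15), and -1 mod 15 = 14.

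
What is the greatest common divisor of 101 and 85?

1

gcd(101, 85):
  101 = 1×85 + 16
  85 = 5×16 + 5
  16 = 3×5 + 1
  5 = 5×1
so gcd(101, 85) = 1.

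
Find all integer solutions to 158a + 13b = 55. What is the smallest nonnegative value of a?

gcd(158, 13) = 1.
1 divides 55, so solutions exist.
By Bézout, 158·(-6) + 13·(73) = 1.
Scale by 55/1 = 55: (a₀, b₀) = (-330, 4015).
General solution: a = -330 + 13t, b = 4015 - 158t for integer t.
a ≥ 0: smallest is -330 mod 13 = 8 (at t = 26), with b = -93.

8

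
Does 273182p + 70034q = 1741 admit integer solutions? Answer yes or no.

no

gcd(273182, 70034) = 38  (273182 = 3×70034 + 63080, 70034 = 1×63080 + 6954, 63080 = 9×6954 + 494, 6954 = 14×494 + 38, 494 = 13×38).
38 does not divide 1741 (remainder 31), so no integer solutions.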